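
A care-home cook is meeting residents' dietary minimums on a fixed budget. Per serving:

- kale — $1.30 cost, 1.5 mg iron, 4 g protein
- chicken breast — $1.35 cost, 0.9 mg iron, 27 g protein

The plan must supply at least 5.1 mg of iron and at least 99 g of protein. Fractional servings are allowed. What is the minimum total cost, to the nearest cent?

Check every corner: each single food scaled to meet both minima, and each pair solved so both constraints bind.
kale only: max(5.1/1.5, 99/4) = 24.75 servings → $32.17.
chicken breast only: max(5.1/0.9, 99/27) = 5.667 servings → $7.65.
kale + chicken breast with both tight: 1.317 servings and 3.472 servings → $6.40.
So the least-cost plan costs $6.40.

$6.40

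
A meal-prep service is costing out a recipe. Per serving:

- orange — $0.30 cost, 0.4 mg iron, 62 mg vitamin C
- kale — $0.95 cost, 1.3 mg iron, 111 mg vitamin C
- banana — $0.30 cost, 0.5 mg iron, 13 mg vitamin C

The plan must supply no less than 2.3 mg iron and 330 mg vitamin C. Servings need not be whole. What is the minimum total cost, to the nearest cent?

Compare the cost at each extreme point of the feasible region.
orange only: max(2.3/0.4, 330/62) = 5.75 servings → $1.73.
kale only: max(2.3/1.3, 330/111) = 2.973 servings → $2.82.
banana only: max(2.3/0.5, 330/13) = 25.38 servings → $7.62.
orange + kale with both tight: 4.798 servings and 0.2928 servings → $1.72.
orange + banana with both tight: 5.236 servings and 0.4109 servings → $1.69.
kale + banana: intersection lies outside the first quadrant.
Cheapest feasible corner: $1.69.

$1.69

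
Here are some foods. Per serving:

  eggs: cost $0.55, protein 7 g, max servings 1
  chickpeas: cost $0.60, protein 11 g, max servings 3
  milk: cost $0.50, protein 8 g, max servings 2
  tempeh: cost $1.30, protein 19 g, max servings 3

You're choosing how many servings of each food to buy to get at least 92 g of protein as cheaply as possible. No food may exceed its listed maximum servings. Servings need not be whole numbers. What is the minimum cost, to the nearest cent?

Cost per g of protein: chickpeas $0.0545, milk $0.0625, tempeh $0.0684, eggs $0.0786.
Take 3 servings of chickpeas: +33.0 g protein for $1.80 (total $1.80, still need 59.0 g).
Take 2 servings of milk: +16.0 g protein for $1.00 (total $2.80, still need 43.0 g).
Take 2.263 servings of tempeh: +43.0 g protein for $2.94 (total $5.74, still need 0.0 g).
Filling from the cheapest source first is optimal under one linear minimum: $5.74.

$5.74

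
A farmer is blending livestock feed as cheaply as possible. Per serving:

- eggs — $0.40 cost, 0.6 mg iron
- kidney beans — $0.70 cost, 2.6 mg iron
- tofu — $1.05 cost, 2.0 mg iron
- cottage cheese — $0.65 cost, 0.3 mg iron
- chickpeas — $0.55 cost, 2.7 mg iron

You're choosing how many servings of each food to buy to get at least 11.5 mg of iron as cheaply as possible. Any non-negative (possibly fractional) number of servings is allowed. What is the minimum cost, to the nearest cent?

$2.34

Cost per mg of iron: chickpeas $0.2037, kidney beans $0.2692, tofu $0.5250, eggs $0.6667, cottage cheese $2.1667.
With no serving limits, use only chickpeas: 11.5 mg / 2.7 mg = 4.259 servings × $0.55 = $2.34.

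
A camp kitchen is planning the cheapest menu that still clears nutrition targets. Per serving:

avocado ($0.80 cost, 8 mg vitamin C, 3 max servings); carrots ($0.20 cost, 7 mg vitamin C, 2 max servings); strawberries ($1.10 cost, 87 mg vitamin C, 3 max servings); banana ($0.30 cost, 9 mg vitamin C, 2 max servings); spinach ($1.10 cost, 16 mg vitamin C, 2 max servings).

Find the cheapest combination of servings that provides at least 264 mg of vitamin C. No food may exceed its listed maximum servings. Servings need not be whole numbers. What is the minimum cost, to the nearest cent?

Cost per mg of vitamin C: strawberries $0.0126, carrots $0.0286, banana $0.0333, spinach $0.0688, avocado $0.1000.
Take 3 servings of strawberries: +261.0 mg vitamin C for $3.30 (total $3.30, still need 3.0 mg).
Take 0.4286 servings of carrots: +3.0 mg vitamin C for $0.09 (total $3.39, still need 0.0 mg).
Filling from the cheapest source first is optimal under one linear minimum: $3.39.

$3.39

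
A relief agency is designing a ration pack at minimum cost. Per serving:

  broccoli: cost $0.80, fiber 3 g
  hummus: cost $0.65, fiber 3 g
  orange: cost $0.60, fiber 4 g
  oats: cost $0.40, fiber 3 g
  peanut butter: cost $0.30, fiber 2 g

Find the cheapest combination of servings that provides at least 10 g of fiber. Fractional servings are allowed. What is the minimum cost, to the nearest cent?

$1.33

Cost per g of fiber: oats $0.1333, orange $0.1500, peanut butter $0.1500, hummus $0.2167, broccoli $0.2667.
With no serving limits, use only oats: 10 g / 3 g = 3.333 servings × $0.40 = $1.33.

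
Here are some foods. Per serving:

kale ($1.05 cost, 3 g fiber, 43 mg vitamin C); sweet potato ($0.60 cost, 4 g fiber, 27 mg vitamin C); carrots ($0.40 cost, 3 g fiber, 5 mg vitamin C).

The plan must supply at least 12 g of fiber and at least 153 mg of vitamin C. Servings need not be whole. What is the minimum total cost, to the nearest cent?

$3.40

With two linear requirements the optimum uses one or two foods; enumerate the corners.
kale only: max(12/3, 153/43) = 4 servings → $4.20.
sweet potato only: max(12/4, 153/27) = 5.667 servings → $3.40.
carrots only: max(12/3, 153/5) = 30.6 servings → $12.24.
kale + sweet potato with both tight: 3.165 servings and 0.6264 servings → $3.70.
kale + carrots with both tight: 3.5 servings and 0.5 servings → $3.88.
sweet potato + carrots: intersection lies outside the first quadrant.
Cheapest feasible corner: $3.40.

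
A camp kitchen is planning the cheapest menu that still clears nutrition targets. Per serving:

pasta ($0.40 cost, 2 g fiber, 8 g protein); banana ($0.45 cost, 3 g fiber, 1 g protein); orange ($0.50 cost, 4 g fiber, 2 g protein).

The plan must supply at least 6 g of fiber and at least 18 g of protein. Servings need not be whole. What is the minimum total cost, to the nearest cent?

A basic optimal solution has at most two foods positive. Try each food alone and each pair with both targets met exactly.
pasta only: max(6/2, 18/8) = 3 servings → $1.20.
banana only: max(6/3, 18/1) = 18 servings → $8.10.
orange only: max(6/4, 18/2) = 9 servings → $4.50.
pasta + banana with both tight: 2.182 servings and 0.5455 servings → $1.12.
pasta + orange with both tight: 2.143 servings and 0.4286 servings → $1.07.
banana + orange: the both-tight solution has a negative serving — not a feasible corner.
Cheapest feasible corner: $1.07.

$1.07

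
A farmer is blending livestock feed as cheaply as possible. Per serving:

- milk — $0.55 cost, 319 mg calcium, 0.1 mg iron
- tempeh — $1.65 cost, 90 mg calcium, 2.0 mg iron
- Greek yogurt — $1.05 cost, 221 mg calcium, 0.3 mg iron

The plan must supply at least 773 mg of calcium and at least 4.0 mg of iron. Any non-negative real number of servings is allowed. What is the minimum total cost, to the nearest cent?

Check every corner: each single food scaled to meet both minima, and each pair solved so both constraints bind.
milk only: max(773/319, 4.0/0.1) = 40 servings → $22.00.
tempeh only: max(773/90, 4.0/2.0) = 8.589 servings → $14.17.
Greek yogurt only: max(773/221, 4.0/0.3) = 13.33 servings → $14.00.
milk + tempeh with both tight: 1.886 servings and 1.906 servings → $4.18.
milk + Greek yogurt with both targets exact would need a negative amount; discard.
tempeh + Greek yogurt with both tight: 1.571 servings and 2.858 servings → $5.59.
Cheapest feasible corner: $4.18.

$4.18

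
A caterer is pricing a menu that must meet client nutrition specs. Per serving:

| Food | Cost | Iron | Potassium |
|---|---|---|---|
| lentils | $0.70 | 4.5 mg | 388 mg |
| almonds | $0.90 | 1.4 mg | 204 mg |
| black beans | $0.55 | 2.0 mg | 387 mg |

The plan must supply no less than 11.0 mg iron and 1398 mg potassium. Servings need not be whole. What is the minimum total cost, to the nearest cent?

$2.21

With two linear requirements the optimum uses one or two foods; enumerate the corners.
lentils only: max(11.0/4.5, 1398/388) = 3.603 servings → $2.52.
almonds only: max(11.0/1.4, 1398/204) = 7.857 servings → $7.07.
black beans only: max(11.0/2.0, 1398/387) = 5.5 servings → $3.02.
lentils + almonds with both tight: 0.7652 servings and 5.398 servings → $5.39.
lentils + black beans with both tight: 1.513 servings and 2.095 servings → $2.21.
almonds + black beans: the both-tight solution has a negative serving — not a feasible corner.
The minimum over all feasible corners is $2.21.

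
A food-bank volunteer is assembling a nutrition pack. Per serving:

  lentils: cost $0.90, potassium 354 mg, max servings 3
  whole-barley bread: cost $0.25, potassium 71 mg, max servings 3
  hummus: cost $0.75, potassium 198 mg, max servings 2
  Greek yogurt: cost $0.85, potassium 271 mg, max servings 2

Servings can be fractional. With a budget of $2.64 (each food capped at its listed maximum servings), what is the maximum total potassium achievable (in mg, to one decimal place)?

1038.4 mg

Potassium per dollar: lentils 393.3, Greek yogurt 318.8, whole-barley bread 284, hummus 264.
Take 2.933 servings of lentils: spends $2.64, +1038.4 mg potassium (running total 1038.4 mg).
Greedy by best ratio exhausts the cost allowance optimally: 1038.4 mg.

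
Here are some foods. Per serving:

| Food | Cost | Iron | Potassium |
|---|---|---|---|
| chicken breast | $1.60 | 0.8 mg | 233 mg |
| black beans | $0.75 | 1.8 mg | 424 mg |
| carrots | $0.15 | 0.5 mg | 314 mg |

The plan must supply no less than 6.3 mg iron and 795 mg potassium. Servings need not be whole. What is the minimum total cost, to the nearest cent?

$1.89

A basic optimal solution has at most two foods positive. Try each food alone and each pair with both targets met exactly.
chicken breast only: max(6.3/0.8, 795/233) = 7.875 servings → $12.60.
black beans only: max(6.3/1.8, 795/424) = 3.5 servings → $2.62.
carrots only: max(6.3/0.5, 795/314) = 12.6 servings → $1.89.
chicken breast + black beans: the both-tight solution has a negative serving — not a feasible corner.
chicken breast + carrots with both targets exact would need a negative amount; discard.
black beans + carrots: the both-tight solution has a negative serving — not a feasible corner.
Cheapest feasible corner: $1.89.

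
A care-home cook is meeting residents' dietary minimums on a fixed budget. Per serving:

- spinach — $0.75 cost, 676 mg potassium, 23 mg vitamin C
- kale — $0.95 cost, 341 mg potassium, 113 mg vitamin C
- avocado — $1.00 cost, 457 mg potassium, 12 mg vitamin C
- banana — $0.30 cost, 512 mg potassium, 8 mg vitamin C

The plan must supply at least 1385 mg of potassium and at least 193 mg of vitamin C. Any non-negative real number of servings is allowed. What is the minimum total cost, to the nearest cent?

For a min-cost LP with two ≥-constraints, a basic feasible solution has at most two positive variables.
spinach only: max(1385/676, 193/23) = 8.391 servings → $6.29.
kale only: max(1385/341, 193/113) = 4.062 servings → $3.86.
avocado only: max(1385/457, 193/12) = 16.08 servings → $16.08.
banana only: max(1385/512, 193/8) = 24.12 servings → $7.24.
spinach + kale with both tight: 1.323 servings and 1.439 servings → $2.36.
spinach + avocado with both targets exact would need a negative amount; discard.
spinach + banana with both targets exact would need a negative amount; discard.
kale + avocado with both tight: 1.505 servings and 1.907 servings → $3.34.
kale + banana with both tight: 1.591 servings and 1.645 servings → $2.01.
avocado + banana: the both-tight solution has a negative serving — not a feasible corner.
Cheapest feasible corner: $2.01.

$2.01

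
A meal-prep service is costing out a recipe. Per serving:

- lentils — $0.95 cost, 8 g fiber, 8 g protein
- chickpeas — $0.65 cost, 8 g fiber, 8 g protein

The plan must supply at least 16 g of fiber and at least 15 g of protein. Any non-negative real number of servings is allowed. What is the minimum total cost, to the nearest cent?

This is a tiny linear program; its minimum lies at a vertex of the feasible set. List the vertices and price them.
lentils only: max(16/8, 15/8) = 2 servings → $1.90.
chickpeas only: max(16/8, 15/8) = 2 servings → $1.30.
lentils + chickpeas (both tight): parallel constraints — no distinct corner.
The minimum over all feasible corners is $1.30.

$1.30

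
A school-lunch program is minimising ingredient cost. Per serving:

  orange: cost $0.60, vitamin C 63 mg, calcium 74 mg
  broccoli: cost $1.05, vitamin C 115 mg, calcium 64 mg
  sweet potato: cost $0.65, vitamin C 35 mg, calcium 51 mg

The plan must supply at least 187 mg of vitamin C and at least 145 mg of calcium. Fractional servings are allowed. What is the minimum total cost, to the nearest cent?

orange only: max(187/63, 145/74) = 2.968 servings → $1.78.
broccoli only: max(187/115, 145/64) = 2.266 servings → $2.38.
sweet potato only: max(187/35, 145/51) = 5.343 servings → $3.47.
orange + broccoli with both tight: 1.051 servings and 1.05 servings → $1.73.
orange + sweet potato with both targets exact would need a negative amount; discard.
broccoli + sweet potato with both tight: 1.231 servings and 1.298 servings → $2.14.
Cheapest feasible corner: $1.73.

$1.73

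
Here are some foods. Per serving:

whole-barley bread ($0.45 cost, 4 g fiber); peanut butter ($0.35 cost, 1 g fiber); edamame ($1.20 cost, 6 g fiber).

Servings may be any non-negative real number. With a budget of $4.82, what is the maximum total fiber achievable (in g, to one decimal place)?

Fiber per dollar: whole-barley bread 8.889, edamame 5, peanut butter 2.857.
With no serving limits, spend the whole cost allowance on whole-barley bread: $4.82 / $0.45 × 4 g = 42.8 g.

42.8 g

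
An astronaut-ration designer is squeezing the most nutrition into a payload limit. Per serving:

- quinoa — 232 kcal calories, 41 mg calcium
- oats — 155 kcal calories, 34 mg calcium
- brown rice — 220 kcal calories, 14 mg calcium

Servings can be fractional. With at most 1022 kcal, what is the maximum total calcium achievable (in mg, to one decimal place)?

224.2 mg

Calcium per kcal: oats 0.2194, quinoa 0.1767, brown rice 0.06364.
With no serving limits, spend the whole calories allowance on oats: 1022 kcal / 155 kcal × 34 mg = 224.2 mg.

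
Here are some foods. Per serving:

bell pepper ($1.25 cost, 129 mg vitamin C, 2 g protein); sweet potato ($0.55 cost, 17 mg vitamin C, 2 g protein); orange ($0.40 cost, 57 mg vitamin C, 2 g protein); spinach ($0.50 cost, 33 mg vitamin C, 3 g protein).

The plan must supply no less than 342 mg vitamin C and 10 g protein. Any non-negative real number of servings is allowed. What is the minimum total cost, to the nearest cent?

Compare the cost at each extreme point of the feasible region.
bell pepper only: max(342/129, 10/2) = 5 servings → $6.25.
sweet potato only: max(342/17, 10/2) = 20.12 servings → $11.06.
orange only: max(342/57, 10/2) = 6 servings → $2.40.
spinach only: max(342/33, 10/3) = 10.36 servings → $5.18.
bell pepper + sweet potato with both tight: 2.295 servings and 2.705 servings → $4.36.
bell pepper + orange with both tight: 0.7917 servings and 4.208 servings → $2.67.
bell pepper + spinach with both tight: 2.168 servings and 1.888 servings → $3.65.
sweet potato + orange: intersection lies outside the first quadrant.
sweet potato + spinach with both targets exact would need a negative amount; discard.
orange + spinach: intersection lies outside the first quadrant.
Cheapest feasible corner: $2.40.

$2.40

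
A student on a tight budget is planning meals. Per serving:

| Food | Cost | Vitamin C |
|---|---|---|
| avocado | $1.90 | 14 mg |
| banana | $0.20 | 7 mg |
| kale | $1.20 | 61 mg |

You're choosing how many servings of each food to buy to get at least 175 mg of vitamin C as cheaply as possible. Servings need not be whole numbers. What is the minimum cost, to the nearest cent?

Cost per mg of vitamin C: kale $0.0197, banana $0.0286, avocado $0.1357.
With no serving limits, use only kale: 175 mg / 61 mg = 2.869 servings × $1.20 = $3.44.

$3.44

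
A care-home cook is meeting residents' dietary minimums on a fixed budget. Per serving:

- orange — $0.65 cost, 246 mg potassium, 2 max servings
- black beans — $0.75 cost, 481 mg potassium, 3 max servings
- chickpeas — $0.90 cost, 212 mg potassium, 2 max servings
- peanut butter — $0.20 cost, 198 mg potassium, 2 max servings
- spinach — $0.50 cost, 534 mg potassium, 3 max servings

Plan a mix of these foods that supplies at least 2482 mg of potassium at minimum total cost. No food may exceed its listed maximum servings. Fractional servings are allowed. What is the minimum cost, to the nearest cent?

Cost per mg of potassium: spinach $0.0009, peanut butter $0.0010, black beans $0.0016, orange $0.0026, chickpeas $0.0042.
Take 3 servings of spinach: +1602.0 mg potassium for $1.50 (total $1.50, still need 880.0 mg).
Take 2 servings of peanut butter: +396.0 mg potassium for $0.40 (total $1.90, still need 484.0 mg).
Take 1.006 servings of black beans: +484.0 mg potassium for $0.75 (total $2.65, still need 0.0 mg).
Filling from the cheapest source first is optimal under one linear minimum: $2.65.

$2.65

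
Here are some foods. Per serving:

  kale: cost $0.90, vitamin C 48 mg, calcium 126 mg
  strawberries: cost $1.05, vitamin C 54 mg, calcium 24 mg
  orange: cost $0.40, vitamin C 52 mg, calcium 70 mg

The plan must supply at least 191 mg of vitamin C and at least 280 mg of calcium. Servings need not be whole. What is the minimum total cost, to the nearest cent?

Minimising a linear cost over {vitamin C ≥ 191, calcium ≥ 280, servings ≥ 0} — the optimum is at a vertex, using one or two foods.
kale only: max(191/48, 280/126) = 3.979 servings → $3.58.
strawberries only: max(191/54, 280/24) = 11.67 servings → $12.25.
orange only: max(191/52, 280/70) = 4 servings → $1.60.
kale + strawberries with both tight: 1.864 servings and 1.88 servings → $3.65.
kale + orange with both tight: 0.3728 servings and 3.329 servings → $1.67.
strawberries + orange with both targets exact would need a negative amount; discard.
Cheapest feasible corner: $1.60.

$1.60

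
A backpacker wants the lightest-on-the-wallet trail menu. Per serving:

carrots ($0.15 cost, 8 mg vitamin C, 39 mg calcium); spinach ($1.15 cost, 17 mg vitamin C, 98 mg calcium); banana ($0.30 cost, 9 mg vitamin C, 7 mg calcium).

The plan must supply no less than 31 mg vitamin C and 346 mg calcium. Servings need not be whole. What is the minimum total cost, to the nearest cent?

$1.33

At the optimum either one food covers both requirements or two foods hit both targets exactly; no other combination can be cheaper.
carrots only: max(31/8, 346/39) = 8.872 servings → $1.33.
spinach only: max(31/17, 346/98) = 3.531 servings → $4.06.
banana only: max(31/9, 346/7) = 49.43 servings → $14.83.
carrots + spinach with both targets exact would need a negative amount; discard.
carrots + banana: the both-tight solution has a negative serving — not a feasible corner.
spinach + banana: the both-tight solution has a negative serving — not a feasible corner.
Cheapest feasible corner: $1.33.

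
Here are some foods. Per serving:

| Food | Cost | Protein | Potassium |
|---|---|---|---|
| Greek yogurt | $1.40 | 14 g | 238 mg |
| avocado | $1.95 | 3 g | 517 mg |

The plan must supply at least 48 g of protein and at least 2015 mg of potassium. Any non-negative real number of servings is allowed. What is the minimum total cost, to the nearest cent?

Check every corner: each single food scaled to meet both minima, and each pair solved so both constraints bind.
Greek yogurt only: max(48/14, 2015/238) = 8.466 servings → $11.85.
avocado only: max(48/3, 2015/517) = 16 servings → $31.20.
Greek yogurt + avocado with both tight: 2.877 servings and 2.573 servings → $9.05.
The minimum over all feasible corners is $9.05.

$9.05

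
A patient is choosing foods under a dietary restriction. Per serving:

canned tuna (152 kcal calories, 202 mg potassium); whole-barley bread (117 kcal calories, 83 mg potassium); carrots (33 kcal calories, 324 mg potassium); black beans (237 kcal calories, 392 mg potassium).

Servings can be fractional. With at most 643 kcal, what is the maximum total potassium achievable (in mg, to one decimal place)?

Potassium per kcal: carrots 9.818, black beans 1.654, canned tuna 1.329, whole-barley bread 0.7094.
With no serving limits, spend the whole calories allowance on carrots: 643 kcal / 33 kcal × 324 mg = 6313.1 mg.

6313.1 mg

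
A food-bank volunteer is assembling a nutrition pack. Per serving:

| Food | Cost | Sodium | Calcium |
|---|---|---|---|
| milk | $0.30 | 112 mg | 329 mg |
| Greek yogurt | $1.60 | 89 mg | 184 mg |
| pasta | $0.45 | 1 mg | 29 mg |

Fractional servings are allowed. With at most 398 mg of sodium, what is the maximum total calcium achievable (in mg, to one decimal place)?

11542.0 mg

Calcium per mg sodium: pasta 29, milk 2.938, Greek yogurt 2.067.
With no serving limits, spend the whole sodium allowance on pasta: 398 mg / 1 mg × 29 mg = 11542.0 mg.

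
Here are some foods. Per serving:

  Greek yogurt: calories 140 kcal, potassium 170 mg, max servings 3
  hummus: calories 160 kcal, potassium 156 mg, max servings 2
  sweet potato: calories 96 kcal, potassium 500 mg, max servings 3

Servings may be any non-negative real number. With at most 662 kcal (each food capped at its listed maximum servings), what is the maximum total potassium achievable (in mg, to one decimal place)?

1954.1 mg

Potassium per kcal: sweet potato 5.208, Greek yogurt 1.214, hummus 0.975.
Take 3 servings of sweet potato: uses 288 kcal, +1500.0 mg potassium (running total 1500.0 mg).
Take 2.671 servings of Greek yogurt: uses 374 kcal, +454.1 mg potassium (running total 1954.1 mg).
Greedy by best ratio exhausts the calories allowance optimally: 1954.1 mg.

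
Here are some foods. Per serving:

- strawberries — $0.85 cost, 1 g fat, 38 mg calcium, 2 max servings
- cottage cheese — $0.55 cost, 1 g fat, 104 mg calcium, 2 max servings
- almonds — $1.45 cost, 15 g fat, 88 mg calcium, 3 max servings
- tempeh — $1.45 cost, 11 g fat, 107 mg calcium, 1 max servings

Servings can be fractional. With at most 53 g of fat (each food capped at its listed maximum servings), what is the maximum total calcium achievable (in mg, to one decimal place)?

Calcium per g fat: cottage cheese 104, strawberries 38, tempeh 9.727, almonds 5.867.
Take 2 servings of cottage cheese: uses 2 g fat, +208.0 mg calcium (running total 208.0 mg).
Take 2 servings of strawberries: uses 2 g fat, +76.0 mg calcium (running total 284.0 mg).
Take 1 serving of tempeh: uses 11 g fat, +107.0 mg calcium (running total 391.0 mg).
Take 2.533 servings of almonds: uses 38 g fat, +222.9 mg calcium (running total 613.9 mg).
Greedy by best ratio exhausts the fat allowance optimally: 613.9 mg.

613.9 mg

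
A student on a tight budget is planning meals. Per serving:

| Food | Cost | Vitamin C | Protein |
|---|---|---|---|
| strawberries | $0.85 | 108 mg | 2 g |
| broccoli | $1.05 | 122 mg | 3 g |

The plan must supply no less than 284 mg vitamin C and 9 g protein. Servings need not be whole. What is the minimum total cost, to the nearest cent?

$3.15

A basic optimal solution has at most two foods positive. Try each food alone and each pair with both targets met exactly.
strawberries only: max(284/108, 9/2) = 4.5 servings → $3.83.
broccoli only: max(284/122, 9/3) = 3 servings → $3.15.
strawberries + broccoli: the both-tight solution has a negative serving — not a feasible corner.
The minimum over all feasible corners is $3.15.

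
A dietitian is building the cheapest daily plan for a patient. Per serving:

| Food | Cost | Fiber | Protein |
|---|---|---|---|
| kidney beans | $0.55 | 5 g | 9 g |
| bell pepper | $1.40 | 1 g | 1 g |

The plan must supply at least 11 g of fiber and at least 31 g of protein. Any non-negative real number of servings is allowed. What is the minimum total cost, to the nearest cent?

This is a tiny linear program; its minimum lies at a vertex of the feasible set. List the vertices and price them.
kidney beans only: max(11/5, 31/9) = 3.444 servings → $1.89.
bell pepper only: max(11/1, 31/1) = 31 servings → $43.40.
kidney beans + bell pepper with both targets exact would need a negative amount; discard.
Cheapest feasible corner: $1.89.

$1.89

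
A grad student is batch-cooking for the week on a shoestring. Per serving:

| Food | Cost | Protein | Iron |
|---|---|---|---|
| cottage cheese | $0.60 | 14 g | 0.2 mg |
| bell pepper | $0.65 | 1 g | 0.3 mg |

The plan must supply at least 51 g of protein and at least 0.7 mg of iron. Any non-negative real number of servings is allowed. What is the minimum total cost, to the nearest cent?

$2.19

Check every corner: each single food scaled to meet both minima, and each pair solved so both constraints bind.
cottage cheese only: max(51/14, 0.7/0.2) = 3.643 servings → $2.19.
bell pepper only: max(51/1, 0.7/0.3) = 51 servings → $33.15.
cottage cheese + bell pepper with both targets exact would need a negative amount; discard.
So the least-cost plan costs $2.19.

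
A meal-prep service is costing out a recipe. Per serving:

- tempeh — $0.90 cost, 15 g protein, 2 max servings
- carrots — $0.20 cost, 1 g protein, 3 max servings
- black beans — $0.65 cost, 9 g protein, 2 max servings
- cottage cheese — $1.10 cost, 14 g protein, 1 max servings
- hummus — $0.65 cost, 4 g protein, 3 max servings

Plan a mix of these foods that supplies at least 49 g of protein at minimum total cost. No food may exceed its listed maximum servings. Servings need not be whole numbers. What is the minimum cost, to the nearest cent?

Cost per g of protein: tempeh $0.0600, black beans $0.0722, cottage cheese $0.0786, hummus $0.1625, carrots $0.2000.
Take 2 servings of tempeh: +30.0 g protein for $1.80 (total $1.80, still need 19.0 g).
Take 2 servings of black beans: +18.0 g protein for $1.30 (total $3.10, still need 1.0 g).
Take 0.07143 servings of cottage cheese: +1.0 g protein for $0.08 (total $3.18, still need 0.0 g).
Filling from the cheapest source first is optimal under one linear minimum: $3.18.

$3.18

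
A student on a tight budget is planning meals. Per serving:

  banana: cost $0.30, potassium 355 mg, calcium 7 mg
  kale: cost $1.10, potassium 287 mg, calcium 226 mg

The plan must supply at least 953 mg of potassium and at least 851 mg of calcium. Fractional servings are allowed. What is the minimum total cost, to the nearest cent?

$4.14

Compare the cost at each extreme point of the feasible region.
banana only: max(953/355, 851/7) = 121.6 servings → $36.47.
kale only: max(953/287, 851/226) = 3.765 servings → $4.14.
banana + kale: intersection lies outside the first quadrant.
So the least-cost plan costs $4.14.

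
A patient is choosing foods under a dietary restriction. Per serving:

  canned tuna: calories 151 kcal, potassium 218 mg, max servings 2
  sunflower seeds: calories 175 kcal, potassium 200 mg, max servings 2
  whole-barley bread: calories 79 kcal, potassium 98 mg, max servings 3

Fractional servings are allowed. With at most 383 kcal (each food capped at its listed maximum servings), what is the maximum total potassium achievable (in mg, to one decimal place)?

Potassium per kcal: canned tuna 1.444, whole-barley bread 1.241, sunflower seeds 1.143.
Take 2 servings of canned tuna: uses 302 kcal, +436.0 mg potassium (running total 436.0 mg).
Take 1.025 servings of whole-barley bread: uses 81 kcal, +100.5 mg potassium (running total 536.5 mg).
Greedy by best ratio exhausts the calories allowance optimally: 536.5 mg.

536.5 mg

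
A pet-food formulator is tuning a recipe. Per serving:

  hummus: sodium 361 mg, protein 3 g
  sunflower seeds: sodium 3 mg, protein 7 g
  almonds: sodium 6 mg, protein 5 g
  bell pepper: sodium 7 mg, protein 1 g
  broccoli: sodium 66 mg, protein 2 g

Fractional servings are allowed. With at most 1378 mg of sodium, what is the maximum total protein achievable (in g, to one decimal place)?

3215.3 g

Protein per mg sodium: sunflower seeds 2.333, almonds 0.8333, bell pepper 0.1429, broccoli 0.0303, hummus 0.00831.
With no serving limits, spend the whole sodium allowance on sunflower seeds: 1378 mg / 3 mg × 7 g = 3215.3 g.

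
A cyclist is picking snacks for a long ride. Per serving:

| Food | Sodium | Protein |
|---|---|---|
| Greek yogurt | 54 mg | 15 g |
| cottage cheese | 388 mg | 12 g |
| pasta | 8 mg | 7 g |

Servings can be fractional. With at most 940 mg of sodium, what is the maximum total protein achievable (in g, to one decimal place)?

822.5 g

Protein per mg sodium: pasta 0.875, Greek yogurt 0.2778, cottage cheese 0.03093.
With no serving limits, spend the whole sodium allowance on pasta: 940 mg / 8 mg × 7 g = 822.5 g.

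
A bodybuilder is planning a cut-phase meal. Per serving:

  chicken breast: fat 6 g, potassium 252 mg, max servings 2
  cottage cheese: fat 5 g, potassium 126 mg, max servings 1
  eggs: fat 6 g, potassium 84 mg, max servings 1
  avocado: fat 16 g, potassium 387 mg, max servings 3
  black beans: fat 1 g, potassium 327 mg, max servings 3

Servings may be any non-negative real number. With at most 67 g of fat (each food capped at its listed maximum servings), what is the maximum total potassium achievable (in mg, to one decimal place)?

2747.8 mg

Potassium per g fat: black beans 327, chicken breast 42, cottage cheese 25.2, avocado 24.19, eggs 14.
Take 3 servings of black beans: uses 3 g fat, +981.0 mg potassium (running total 981.0 mg).
Take 2 servings of chicken breast: uses 12 g fat, +504.0 mg potassium (running total 1485.0 mg).
Take 1 serving of cottage cheese: uses 5 g fat, +126.0 mg potassium (running total 1611.0 mg).
Take 2.938 servings of avocado: uses 47 g fat, +1136.8 mg potassium (running total 2747.8 mg).
Greedy by best ratio exhausts the fat allowance optimally: 2747.8 mg.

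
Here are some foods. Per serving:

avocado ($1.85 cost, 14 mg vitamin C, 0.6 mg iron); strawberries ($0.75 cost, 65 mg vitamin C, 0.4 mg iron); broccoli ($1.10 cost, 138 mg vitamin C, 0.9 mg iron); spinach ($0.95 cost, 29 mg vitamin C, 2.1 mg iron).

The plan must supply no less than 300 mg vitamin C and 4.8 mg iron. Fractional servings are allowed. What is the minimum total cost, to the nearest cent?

$3.46

This is a tiny linear program; its minimum lies at a vertex of the feasible set. List the vertices and price them.
avocado only: max(300/14, 4.8/0.6) = 21.43 servings → $39.64.
strawberries only: max(300/65, 4.8/0.4) = 12 servings → $9.00.
broccoli only: max(300/138, 4.8/0.9) = 5.333 servings → $5.87.
spinach only: max(300/29, 4.8/2.1) = 10.34 servings → $9.83.
avocado + strawberries with both tight: 5.749 servings and 3.377 servings → $13.17.
avocado + broccoli with both tight: 5.59 servings and 1.607 servings → $12.11.
avocado + spinach: the both-tight solution has a negative serving — not a feasible corner.
strawberries + broccoli: the both-tight solution has a negative serving — not a feasible corner.
strawberries + spinach with both tight: 3.93 servings and 1.537 servings → $4.41.
broccoli + spinach with both tight: 1.861 servings and 1.488 servings → $3.46.
The minimum over all feasible corners is $3.46.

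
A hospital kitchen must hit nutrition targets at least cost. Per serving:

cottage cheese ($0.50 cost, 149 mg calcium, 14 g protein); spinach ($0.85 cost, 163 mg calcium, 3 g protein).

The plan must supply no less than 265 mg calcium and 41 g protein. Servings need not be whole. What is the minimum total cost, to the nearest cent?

$1.46

An LP optimum is at a vertex; with two nutrient constraints at most two foods are used. Check each candidate.
cottage cheese only: max(265/149, 41/14) = 2.929 servings → $1.46.
spinach only: max(265/163, 41/3) = 13.67 servings → $11.62.
cottage cheese + spinach: intersection lies outside the first quadrant.
The minimum over all feasible corners is $1.46.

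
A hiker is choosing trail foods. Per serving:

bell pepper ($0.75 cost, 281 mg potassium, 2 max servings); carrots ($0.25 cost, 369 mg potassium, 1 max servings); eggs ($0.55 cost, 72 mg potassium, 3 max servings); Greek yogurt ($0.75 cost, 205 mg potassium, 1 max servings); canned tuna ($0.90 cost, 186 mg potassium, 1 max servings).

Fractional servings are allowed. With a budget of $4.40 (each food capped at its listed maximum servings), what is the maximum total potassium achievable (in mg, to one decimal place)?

1452.9 mg

Potassium per dollar: carrots 1476, bell pepper 374.7, Greek yogurt 273.3, canned tuna 206.7, eggs 130.9.
Take 1 serving of carrots: spends $0.25, +369.0 mg potassium (running total 369.0 mg).
Take 2 servings of bell pepper: spends $1.50, +562.0 mg potassium (running total 931.0 mg).
Take 1 serving of Greek yogurt: spends $0.75, +205.0 mg potassium (running total 1136.0 mg).
Take 1 serving of canned tuna: spends $0.90, +186.0 mg potassium (running total 1322.0 mg).
Take 1.818 servings of eggs: spends $1.00, +130.9 mg potassium (running total 1452.9 mg).
Filling greedily by potassium-per-dollar is optimal for one linear limit, giving 1452.9 mg.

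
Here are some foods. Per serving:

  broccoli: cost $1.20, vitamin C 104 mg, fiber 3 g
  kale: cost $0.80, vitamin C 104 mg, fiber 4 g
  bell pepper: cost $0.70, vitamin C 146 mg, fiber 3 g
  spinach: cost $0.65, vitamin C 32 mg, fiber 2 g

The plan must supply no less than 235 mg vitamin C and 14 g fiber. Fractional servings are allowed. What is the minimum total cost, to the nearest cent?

$2.80

broccoli only: max(235/104, 14/3) = 4.667 servings → $5.60.
kale only: max(235/104, 14/4) = 3.5 servings → $2.80.
bell pepper only: max(235/146, 14/3) = 4.667 servings → $3.27.
spinach only: max(235/32, 14/2) = 7.344 servings → $4.77.
broccoli + kale: intersection lies outside the first quadrant.
broccoli + bell pepper with both targets exact would need a negative amount; discard.
broccoli + spinach with both tight: 0.1964 servings and 6.705 servings → $4.59.
kale + bell pepper: intersection lies outside the first quadrant.
kale + spinach with both tight: 0.275 servings and 6.45 servings → $4.41.
bell pepper + spinach with both tight: 0.1122 servings and 6.832 servings → $4.52.
So the least-cost plan costs $2.80.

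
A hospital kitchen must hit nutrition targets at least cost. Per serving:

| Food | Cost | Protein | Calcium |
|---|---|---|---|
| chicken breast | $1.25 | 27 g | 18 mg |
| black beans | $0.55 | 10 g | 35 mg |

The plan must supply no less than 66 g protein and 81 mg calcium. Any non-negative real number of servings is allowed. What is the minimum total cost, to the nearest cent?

$3.17

Compare the cost at each extreme point of the feasible region.
chicken breast only: max(66/27, 81/18) = 4.5 servings → $5.62.
black beans only: max(66/10, 81/35) = 6.6 servings → $3.63.
chicken breast + black beans with both tight: 1.961 servings and 1.306 servings → $3.17.
The minimum over all feasible corners is $3.17.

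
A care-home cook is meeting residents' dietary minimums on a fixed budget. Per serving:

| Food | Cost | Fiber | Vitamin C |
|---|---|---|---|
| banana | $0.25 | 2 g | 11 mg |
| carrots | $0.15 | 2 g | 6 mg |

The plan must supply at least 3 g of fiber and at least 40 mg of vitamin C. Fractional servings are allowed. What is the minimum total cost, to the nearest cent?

$0.91

Two binding constraints pin down two serving amounts, so the optimal mix uses at most two foods. The candidates are each food alone (scaled to the tighter of fiber/vitamin C) and each pair with both constraints tight.
banana only: max(3/2, 40/11) = 3.636 servings → $0.91.
carrots only: max(3/2, 40/6) = 6.667 servings → $1.00.
banana + carrots: the both-tight solution has a negative serving — not a feasible corner.
The minimum over all feasible corners is $0.91.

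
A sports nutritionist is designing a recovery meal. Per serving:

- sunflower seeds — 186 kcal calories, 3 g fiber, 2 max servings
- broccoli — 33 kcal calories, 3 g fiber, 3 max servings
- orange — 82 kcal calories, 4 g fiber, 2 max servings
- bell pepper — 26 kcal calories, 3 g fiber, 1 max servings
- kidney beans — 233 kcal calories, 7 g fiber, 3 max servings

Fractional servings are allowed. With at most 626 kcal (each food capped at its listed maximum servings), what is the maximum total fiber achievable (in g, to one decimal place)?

Fiber per kcal: bell pepper 0.1154, broccoli 0.09091, orange 0.04878, kidney beans 0.03004, sunflower seeds 0.01613.
Take 1 serving of bell pepper: uses 26 kcal, +3.0 g fiber (running total 3.0 g).
Take 3 servings of broccoli: uses 99 kcal, +9.0 g fiber (running total 12.0 g).
Take 2 servings of orange: uses 164 kcal, +8.0 g fiber (running total 20.0 g).
Take 1.446 servings of kidney beans: uses 337 kcal, +10.1 g fiber (running total 30.1 g).
Greedy by best ratio exhausts the calories allowance optimally: 30.1 g.

30.1 g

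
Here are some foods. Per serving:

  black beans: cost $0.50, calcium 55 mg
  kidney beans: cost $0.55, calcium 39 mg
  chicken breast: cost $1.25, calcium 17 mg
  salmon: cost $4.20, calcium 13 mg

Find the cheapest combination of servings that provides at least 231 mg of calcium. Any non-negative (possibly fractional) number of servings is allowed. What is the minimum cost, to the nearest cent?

Cost per mg of calcium: black beans $0.0091, kidney beans $0.0141, chicken breast $0.0735, salmon $0.3231.
With no serving limits, use only black beans: 231 mg / 55 mg = 4.2 servings × $0.50 = $2.10.

$2.10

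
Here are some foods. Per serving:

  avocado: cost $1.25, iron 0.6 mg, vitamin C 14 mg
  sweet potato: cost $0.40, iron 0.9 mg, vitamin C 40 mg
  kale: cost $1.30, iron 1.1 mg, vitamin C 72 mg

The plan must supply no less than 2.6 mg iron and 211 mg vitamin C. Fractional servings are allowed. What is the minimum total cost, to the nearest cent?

Check every corner: each single food scaled to meet both minima, and each pair solved so both constraints bind.
avocado only: max(2.6/0.6, 211/14) = 15.07 servings → $18.84.
sweet potato only: max(2.6/0.9, 211/40) = 5.275 servings → $2.11.
kale only: max(2.6/1.1, 211/72) = 2.931 servings → $3.81.
avocado + sweet potato: intersection lies outside the first quadrant.
avocado + kale with both targets exact would need a negative amount; discard.
sweet potato + kale with both targets exact would need a negative amount; discard.
Cheapest feasible corner: $2.11.

$2.11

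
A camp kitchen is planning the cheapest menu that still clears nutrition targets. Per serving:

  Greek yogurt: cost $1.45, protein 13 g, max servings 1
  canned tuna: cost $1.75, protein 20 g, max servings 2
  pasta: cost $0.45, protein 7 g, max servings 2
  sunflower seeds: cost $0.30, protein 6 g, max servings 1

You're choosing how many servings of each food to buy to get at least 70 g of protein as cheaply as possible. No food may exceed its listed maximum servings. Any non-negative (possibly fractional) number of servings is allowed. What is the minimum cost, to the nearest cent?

$5.82

Cost per g of protein: sunflower seeds $0.0500, pasta $0.0643, canned tuna $0.0875, Greek yogurt $0.1115.
Take 1 serving of sunflower seeds: +6.0 g protein for $0.30 (total $0.30, still need 64.0 g).
Take 2 servings of pasta: +14.0 g protein for $0.90 (total $1.20, still need 50.0 g).
Take 2 servings of canned tuna: +40.0 g protein for $3.50 (total $4.70, still need 10.0 g).
Take 0.7692 servings of Greek yogurt: +10.0 g protein for $1.12 (total $5.82, still need 0.0 g).
Greedy by cheapest-per-g is optimal for a single linear constraint, so the minimum cost is $5.82.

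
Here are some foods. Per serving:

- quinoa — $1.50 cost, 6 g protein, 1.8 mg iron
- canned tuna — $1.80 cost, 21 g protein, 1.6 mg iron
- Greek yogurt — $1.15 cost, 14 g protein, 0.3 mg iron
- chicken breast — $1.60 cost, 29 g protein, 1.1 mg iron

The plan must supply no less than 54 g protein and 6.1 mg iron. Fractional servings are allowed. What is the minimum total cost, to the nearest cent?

quinoa only: max(54/6, 6.1/1.8) = 9 servings → $13.50.
canned tuna only: max(54/21, 6.1/1.6) = 3.812 servings → $6.86.
Greek yogurt only: max(54/14, 6.1/0.3) = 20.33 servings → $23.38.
chicken breast only: max(54/29, 6.1/1.1) = 5.545 servings → $8.87.
quinoa + canned tuna with both tight: 1.479 servings and 2.149 servings → $6.09.
quinoa + Greek yogurt with both tight: 2.957 servings and 2.59 servings → $7.41.
quinoa + chicken breast with both tight: 2.577 servings and 1.329 servings → $5.99.
canned tuna + Greek yogurt with both targets exact would need a negative amount; discard.
canned tuna + chicken breast with both targets exact would need a negative amount; discard.
Greek yogurt + chicken breast with both targets exact would need a negative amount; discard.
So the least-cost plan costs $5.99.

$5.99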